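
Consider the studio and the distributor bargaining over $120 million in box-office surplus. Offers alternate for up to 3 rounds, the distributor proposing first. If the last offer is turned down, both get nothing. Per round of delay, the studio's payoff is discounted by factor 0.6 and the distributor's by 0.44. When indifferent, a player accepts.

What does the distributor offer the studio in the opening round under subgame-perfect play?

Solve by backward induction from round 3.
Round 3 (the distributor proposes): rejection yields 0 for the studio; the distributor offers 0 and keeps 120.
Round 2 (the studio proposes): the distributor can get 120 next round, worth 0.44 × 120 = 52.8 now. The studio offers 52.8 and keeps 120 − 52.8 = 67.2.
Round 1 (the distributor proposes): the studio can get 67.2 next round, worth 0.6 × 67.2 = 40.32 now. The distributor offers 40.32 and keeps 120 − 40.32 = 79.68.

40.32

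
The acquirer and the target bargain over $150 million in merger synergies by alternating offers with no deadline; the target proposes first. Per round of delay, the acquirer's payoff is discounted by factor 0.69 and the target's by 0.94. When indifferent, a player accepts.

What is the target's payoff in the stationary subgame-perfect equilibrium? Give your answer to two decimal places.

When the target proposes, the acquirer accepts any offer worth at least 0.69 times what the acquirer would get by proposing next round; and vice versa.
This gives x = 150 − 0.69y and y = 150 − 0.94x, where x and y are each side's share when it proposes.
Hence (1 − 0.69·0.94)x = 150(1 − 0.69), i.e. 0.3514·x = 46.5.
x ≈ 132.3278; the acquirer's share is 150 − x ≈ 17.6722.

132.33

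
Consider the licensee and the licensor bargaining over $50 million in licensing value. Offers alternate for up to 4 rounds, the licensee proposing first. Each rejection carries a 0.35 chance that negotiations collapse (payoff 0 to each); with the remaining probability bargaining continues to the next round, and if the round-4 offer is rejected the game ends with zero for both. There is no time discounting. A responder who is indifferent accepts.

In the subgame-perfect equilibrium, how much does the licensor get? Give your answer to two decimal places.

25.11

Round 4 (the licensor proposes): rejection yields 0 for the licensee; the licensor offers 0 and keeps 50.
Round 3 (the licensee proposes): rejecting gives the licensor an expected 0.65 × 50 = 32.5; the licensee offers that and keeps 17.5.
Round 2 (the licensor proposes): rejecting gives the licensee an expected 0.65 × 17.5 = 11.375. The licensor offers 11.375 and keeps 50 − 11.375 = 38.625.
Round 1 (the licensee proposes): rejecting gives the licensor an expected 0.65 × 38.625 = 25.10625, so the licensee offers 25.10625, keeping 24.89375.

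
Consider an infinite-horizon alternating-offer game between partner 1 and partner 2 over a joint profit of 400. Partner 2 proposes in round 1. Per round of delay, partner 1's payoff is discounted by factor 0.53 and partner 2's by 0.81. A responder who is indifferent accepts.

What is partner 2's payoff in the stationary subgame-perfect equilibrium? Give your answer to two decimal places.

In a stationary SPE each proposer offers the other exactly their discounted continuation value.
If partner 2 keeps x when proposing and partner 1 keeps y when proposing, then x = 400 − 0.53y and y = 400 − 0.81x.
Solving: x = 400(1 − 0.53) / (1 − 0.81·0.53) = 188 / 0.5707 ≈ 329.4200.
Partner 1 gets 400 − 329.4200 ≈ 70.5800.

329.42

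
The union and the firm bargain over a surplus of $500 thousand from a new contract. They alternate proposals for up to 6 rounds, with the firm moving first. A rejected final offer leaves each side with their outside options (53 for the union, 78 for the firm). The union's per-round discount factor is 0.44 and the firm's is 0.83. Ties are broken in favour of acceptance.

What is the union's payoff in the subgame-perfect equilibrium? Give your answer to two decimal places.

75.82

Round 6 (the union proposes): the firm gets 78 if talks fail, so the union offers 78 and keeps 422.
Round 5 (the firm proposes): the union can get 422 next round, worth 0.44 × 422 = 185.68 now; the firm offers that and keeps 314.32.
Round 4 (the union proposes): the firm can get 314.32 next round, worth 0.83 × 314.32 = 260.8856 now; the union offers that and keeps 239.1144.
Round 3 (the firm proposes): the union can get 239.1144 next round, worth 0.44 × 239.1144 = 105.210336 now, so the firm offers 105.210336, keeping 394.789664.
Round 2 (the union proposes): the firm can get 394.789664 next round, worth 0.83 × 394.789664 = 327.67542112 now, so the union offers 327.67542112, keeping 172.32457888.
Round 1 (the firm proposes): the union can get 172.32457888 next round, worth 0.44 × 172.32457888 = 75.8228147072 now, so the firm offers 75.8228147072, keeping 424.1771852928.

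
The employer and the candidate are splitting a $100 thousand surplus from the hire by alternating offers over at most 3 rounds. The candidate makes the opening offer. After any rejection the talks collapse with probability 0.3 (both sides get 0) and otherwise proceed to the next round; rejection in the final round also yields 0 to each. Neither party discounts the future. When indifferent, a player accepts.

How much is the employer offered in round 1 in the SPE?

Round 3 (the candidate proposes): rejection yields 0 for the employer; the candidate offers 0 and keeps 100.
Round 2 (the employer proposes): rejecting gives the candidate an expected 0.7 × 100 = 70, so the employer offers 70, keeping 30.
Round 1 (the candidate proposes): rejecting gives the employer an expected 0.7 × 30 = 21. The candidate offers 21 and keeps 100 − 21 = 79.

21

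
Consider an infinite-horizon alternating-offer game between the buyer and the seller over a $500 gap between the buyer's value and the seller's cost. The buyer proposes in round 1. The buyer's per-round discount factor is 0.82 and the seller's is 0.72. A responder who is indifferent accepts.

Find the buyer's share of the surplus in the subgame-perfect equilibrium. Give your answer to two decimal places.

341.80

Let x be the buyer's share when the buyer proposes and y be the seller's share when the seller proposes.
The seller accepts iff offered ≥ 0.72·y, so x = 500 − 0.72y. Symmetrically y = 500 − 0.82x.
Substituting: x = 500 − 0.72(500 − 0.82x), giving x(1 − 0.82·0.72) = 500(1 − 0.72).
So x = 500 × 0.28 / 0.4096 ≈ 341.7969, and the seller receives 500 − x ≈ 158.2031.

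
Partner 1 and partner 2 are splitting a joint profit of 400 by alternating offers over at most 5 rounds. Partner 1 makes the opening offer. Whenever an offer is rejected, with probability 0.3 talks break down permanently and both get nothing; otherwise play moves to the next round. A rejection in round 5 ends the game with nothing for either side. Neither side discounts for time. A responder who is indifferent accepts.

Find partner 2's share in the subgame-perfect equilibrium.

125.16

Round 5 (partner 1 proposes): rejection yields 0 for partner 2; partner 1 offers 0 and keeps 400.
Round 4 (partner 2 proposes): rejecting gives partner 1 an expected 0.7 × 400 = 280. Partner 2 offers 280 and keeps 400 − 280 = 120.
Round 3 (partner 1 proposes): rejecting gives partner 2 an expected 0.7 × 120 = 84. Partner 1 offers 84 and keeps 400 − 84 = 316.
Round 2 (partner 2 proposes): rejecting gives partner 1 an expected 0.7 × 316 = 221.2, so partner 2 offers 221.2, keeping 178.8.
Round 1 (partner 1 proposes): rejecting gives partner 2 an expected 0.7 × 178.8 = 125.16, so partner 1 offers 125.16, keeping 274.84.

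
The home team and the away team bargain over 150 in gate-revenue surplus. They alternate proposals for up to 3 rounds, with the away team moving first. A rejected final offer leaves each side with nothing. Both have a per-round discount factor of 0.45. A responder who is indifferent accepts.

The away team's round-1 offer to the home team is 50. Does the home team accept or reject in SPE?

Work out the home team's continuation value if the offer is rejected.
Round 3 (the away team proposes): the home team will accept anything ≥ 0, so the away team offers 0 and keeps 150.
Round 2 (the home team proposes): the away team can get 150 next round, worth 0.45 × 150 = 67.5 now; the home team offers that and keeps 82.5.
So by rejecting in round 1, the home team gets 82.5 next round, worth 0.45 × 82.5 = 37.125 now.
Offer 50 ≥ 37.125, so the home team accepts.

Accept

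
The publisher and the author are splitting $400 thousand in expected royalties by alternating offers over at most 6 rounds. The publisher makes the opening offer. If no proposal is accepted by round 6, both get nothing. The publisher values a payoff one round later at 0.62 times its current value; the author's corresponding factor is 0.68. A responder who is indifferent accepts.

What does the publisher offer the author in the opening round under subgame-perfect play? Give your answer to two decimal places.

195.28

Round 6 (the author proposes): the publisher will accept anything ≥ 0, so the author offers 0 and keeps 400.
Round 5 (the publisher proposes): the author can get 400 next round, worth 0.68 × 400 = 272 now; the publisher offers that and keeps 128.
Round 4 (the author proposes): the publisher can get 128 next round, worth 0.62 × 128 = 79.36 now. The author offers 79.36 and keeps 400 − 79.36 = 320.64.
Round 3 (the publisher proposes): the author can get 320.64 next round, worth 0.68 × 320.64 = 218.0352 now; the publisher offers that and keeps 181.9648.
Round 2 (the author proposes): the publisher can get 181.9648 next round, worth 0.62 × 181.9648 = 112.818176 now; the author offers that and keeps 287.181824.
Round 1 (the publisher proposes): the author can get 287.181824 next round, worth 0.68 × 287.181824 = 195.28364032 now; the publisher offers that and keeps 204.71635968.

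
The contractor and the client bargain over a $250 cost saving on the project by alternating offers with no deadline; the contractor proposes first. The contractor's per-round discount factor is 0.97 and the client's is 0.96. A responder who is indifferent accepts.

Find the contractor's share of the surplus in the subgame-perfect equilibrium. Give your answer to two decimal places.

Let x be the contractor's share when the contractor proposes and y be the client's share when the client proposes.
The client accepts iff offered ≥ 0.96·y, so x = 250 − 0.96y. Symmetrically y = 250 − 0.97x.
Substituting: x = 250 − 0.96(250 − 0.97x), giving x(1 − 0.97·0.96) = 250(1 − 0.96).
So x = 250 × 0.04 / 0.0688 ≈ 145.3488, and the client receives 250 − x ≈ 104.6512.

145.35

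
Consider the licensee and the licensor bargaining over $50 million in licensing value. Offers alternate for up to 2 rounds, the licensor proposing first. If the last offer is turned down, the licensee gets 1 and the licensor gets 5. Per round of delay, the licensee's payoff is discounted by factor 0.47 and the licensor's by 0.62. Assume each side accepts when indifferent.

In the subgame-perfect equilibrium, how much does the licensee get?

Round 2 (the licensee proposes): the licensor gets 5 if talks fail, so the licensee offers 5 and keeps 45.
Round 1 (the licensor proposes): the licensee can get 45 next round, worth 0.47 × 45 = 21.15 now; the licensor offers that and keeps 28.85.

21.15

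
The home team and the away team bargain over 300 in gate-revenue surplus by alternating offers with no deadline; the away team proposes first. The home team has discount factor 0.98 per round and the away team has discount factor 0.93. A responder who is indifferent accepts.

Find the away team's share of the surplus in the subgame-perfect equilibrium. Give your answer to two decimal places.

Let x be the away team's share when the away team proposes and y be the home team's share when the home team proposes.
The home team accepts iff offered ≥ 0.98·y, so x = 300 − 0.98y. Symmetrically y = 300 − 0.93x.
Substituting: x = 300 − 0.98(300 − 0.93x), giving x(1 − 0.93·0.98) = 300(1 − 0.98).
So x = 300 × 0.02 / 0.0886 ≈ 67.7201, and the home team receives 300 − x ≈ 232.2799.

67.72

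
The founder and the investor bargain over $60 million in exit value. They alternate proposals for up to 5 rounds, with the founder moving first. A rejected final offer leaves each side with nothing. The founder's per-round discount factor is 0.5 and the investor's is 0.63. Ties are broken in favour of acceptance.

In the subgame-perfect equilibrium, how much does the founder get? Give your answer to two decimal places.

35.15

Solve by backward induction from round 5.
Round 5 (the founder proposes): rejection yields 0 for the investor; the founder offers 0 and keeps 60.
Round 4 (the investor proposes): the founder can get 60 next round, worth 0.5 × 60 = 30 now; the investor offers that and keeps 30.
Round 3 (the founder proposes): the investor can get 30 next round, worth 0.63 × 30 = 18.9 now. The founder offers 18.9 and keeps 60 − 18.9 = 41.1.
Round 2 (the investor proposes): the founder can get 41.1 next round, worth 0.5 × 41.1 = 20.55 now; the investor offers that and keeps 39.45.
Round 1 (the founder proposes): the investor can get 39.45 next round, worth 0.63 × 39.45 = 24.8535 now. The founder offers 24.8535 and keeps 60 − 24.8535 = 35.1465.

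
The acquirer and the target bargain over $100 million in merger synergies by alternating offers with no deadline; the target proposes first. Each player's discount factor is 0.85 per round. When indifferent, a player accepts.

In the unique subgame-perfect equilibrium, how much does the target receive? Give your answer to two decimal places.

Let x be the target's share when the target proposes and y be the acquirer's share when the acquirer proposes.
The acquirer accepts iff offered ≥ 0.85·y, so x = 100 − 0.85y. Symmetrically y = 100 − 0.85x.
Substituting: x = 100 − 0.85(100 − 0.85x), giving x(1 − 0.85·0.85) = 100(1 − 0.85).
So x = 100 × 0.15 / 0.2775 ≈ 54.0541, and the acquirer receives 100 − x ≈ 45.9459.

54.05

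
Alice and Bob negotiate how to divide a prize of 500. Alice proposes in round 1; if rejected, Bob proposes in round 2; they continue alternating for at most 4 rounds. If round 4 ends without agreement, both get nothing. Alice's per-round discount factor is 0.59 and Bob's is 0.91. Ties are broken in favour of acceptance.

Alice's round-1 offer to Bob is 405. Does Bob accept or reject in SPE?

Reject

Work out Bob's continuation value if the offer is rejected.
Round 4 (Bob proposes): rejection yields 0 for Alice; Bob offers 0 and keeps 500.
Round 3 (Alice proposes): Bob can get 500 next round, worth 0.91 × 500 = 455 now; Alice offers that and keeps 45.
Round 2 (Bob proposes): Alice can get 45 next round, worth 0.59 × 45 = 26.55 now; Bob offers that and keeps 473.45.
So by rejecting in round 1, Bob gets 473.45 next round, worth 0.91 × 473.45 = 430.8395 now.
Offer 405 < 430.8395, so Bob rejects.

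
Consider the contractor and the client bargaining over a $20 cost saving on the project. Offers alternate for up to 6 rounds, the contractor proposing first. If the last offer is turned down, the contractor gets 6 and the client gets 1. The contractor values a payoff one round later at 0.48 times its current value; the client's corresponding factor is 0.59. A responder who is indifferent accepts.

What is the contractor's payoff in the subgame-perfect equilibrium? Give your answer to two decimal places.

Work backward from the last round.
Round 6 (the client proposes): the contractor gets 6 if talks fail, so the client offers 6 and keeps 14.
Round 5 (the contractor proposes): the client can get 14 next round, worth 0.59 × 14 = 8.26 now, so the contractor offers 8.26, keeping 11.74.
Round 4 (the client proposes): the contractor can get 11.74 next round, worth 0.48 × 11.74 = 5.6352 now. The client offers 5.6352 and keeps 20 − 5.6352 = 14.3648.
Round 3 (the contractor proposes): the client can get 14.3648 next round, worth 0.59 × 14.3648 = 8.475232 now, so the contractor offers 8.475232, keeping 11.524768.
Round 2 (the client proposes): the contractor can get 11.524768 next round, worth 0.48 × 11.524768 = 5.53188864 now; the client offers that and keeps 14.46811136.
Round 1 (the contractor proposes): the client can get 14.46811136 next round, worth 0.59 × 14.46811136 = 8.5361857024 now; the contractor offers that and keeps 11.4638142976.

11.46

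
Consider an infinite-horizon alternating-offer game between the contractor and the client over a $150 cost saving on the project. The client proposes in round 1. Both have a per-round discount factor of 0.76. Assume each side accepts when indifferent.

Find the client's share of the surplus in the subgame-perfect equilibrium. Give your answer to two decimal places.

85.23

In a stationary SPE each proposer offers the other exactly their discounted continuation value.
If the client keeps x when proposing and the contractor keeps y when proposing, then x = 150 − 0.76y and y = 150 − 0.76x.
Solving: x = 150(1 − 0.76) / (1 − 0.76·0.76) = 36 / 0.4224 ≈ 85.2273.
The contractor gets 150 − 85.2273 ≈ 64.7727.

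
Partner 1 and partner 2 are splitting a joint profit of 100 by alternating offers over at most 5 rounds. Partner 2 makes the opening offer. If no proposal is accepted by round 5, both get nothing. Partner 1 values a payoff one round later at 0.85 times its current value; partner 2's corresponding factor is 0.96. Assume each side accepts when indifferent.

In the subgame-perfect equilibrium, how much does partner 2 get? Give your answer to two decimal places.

93.83

Round 5 (partner 2 proposes): rejection yields 0 for partner 1; partner 2 offers 0 and keeps 100.
Round 4 (partner 1 proposes): partner 2 can get 100 next round, worth 0.96 × 100 = 96 now, so partner 1 offers 96, keeping 4.
Round 3 (partner 2 proposes): partner 1 can get 4 next round, worth 0.85 × 4 = 3.4 now. Partner 2 offers 3.4 and keeps 100 − 3.4 = 96.6.
Round 2 (partner 1 proposes): partner 2 can get 96.6 next round, worth 0.96 × 96.6 = 92.736 now, so partner 1 offers 92.736, keeping 7.264.
Round 1 (partner 2 proposes): partner 1 can get 7.264 next round, worth 0.85 × 7.264 = 6.1744 now; partner 2 offers that and keeps 93.8256.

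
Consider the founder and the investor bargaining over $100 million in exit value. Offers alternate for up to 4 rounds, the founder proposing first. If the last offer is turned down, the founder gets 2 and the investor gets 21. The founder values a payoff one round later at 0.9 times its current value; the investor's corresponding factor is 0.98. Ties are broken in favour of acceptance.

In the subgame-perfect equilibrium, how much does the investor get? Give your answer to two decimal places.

Work backward from the last round.
Round 4 (the investor proposes): the founder gets 2 if talks fail, so the investor offers 2 and keeps 98.
Round 3 (the founder proposes): the investor can get 98 next round, worth 0.98 × 98 = 96.04 now; the founder offers that and keeps 3.96.
Round 2 (the investor proposes): the founder can get 3.96 next round, worth 0.9 × 3.96 = 3.564 now, so the investor offers 3.564, keeping 96.436.
Round 1 (the founder proposes): the investor can get 96.436 next round, worth 0.98 × 96.436 = 94.50728 now; the founder offers that and keeps 5.49272.

94.51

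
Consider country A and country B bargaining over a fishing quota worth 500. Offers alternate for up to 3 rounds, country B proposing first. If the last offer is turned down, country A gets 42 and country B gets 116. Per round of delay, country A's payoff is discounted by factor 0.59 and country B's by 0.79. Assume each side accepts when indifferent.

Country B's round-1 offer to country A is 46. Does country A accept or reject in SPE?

Reject

Round 3 (country B proposes): country A gets 42 if talks fail, so country B offers 42 and keeps 458.
Round 2 (country A proposes): country B can get 458 next round, worth 0.79 × 458 = 361.82 now; country A offers that and keeps 138.18.
So by rejecting in round 1, country A gets 138.18 next round, worth 0.59 × 138.18 = 81.5262 now.
Offer 46 < 81.5262, so country A rejects.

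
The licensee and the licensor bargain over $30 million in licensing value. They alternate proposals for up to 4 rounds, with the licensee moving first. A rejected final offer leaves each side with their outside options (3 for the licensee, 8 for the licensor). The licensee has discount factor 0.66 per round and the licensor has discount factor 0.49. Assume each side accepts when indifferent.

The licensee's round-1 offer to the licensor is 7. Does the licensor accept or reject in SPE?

Work out the licensor's continuation value if the offer is rejected.
Round 4 (the licensor proposes): the licensee gets 3 if talks fail, so the licensor offers 3 and keeps 27.
Round 3 (the licensee proposes): the licensor can get 27 next round, worth 0.49 × 27 = 13.23 now; the licensee offers that and keeps 16.77.
Round 2 (the licensor proposes): the licensee can get 16.77 next round, worth 0.66 × 16.77 = 11.0682 now. The licensor offers 11.0682 and keeps 30 − 11.0682 = 18.9318.
So by rejecting in round 1, the licensor gets 18.9318 next round, worth 0.49 × 18.9318 = 9.276582 now.
Offer 7 < 9.276582, so the licensor rejects.

Reject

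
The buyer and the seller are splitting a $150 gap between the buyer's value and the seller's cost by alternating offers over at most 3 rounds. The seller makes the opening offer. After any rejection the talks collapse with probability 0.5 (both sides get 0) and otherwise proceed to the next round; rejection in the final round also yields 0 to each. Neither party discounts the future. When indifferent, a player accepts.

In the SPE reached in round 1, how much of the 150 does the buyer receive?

37.5

Round 3 (the seller proposes): the buyer will accept anything ≥ 0, so the seller offers 0 and keeps 150.
Round 2 (the buyer proposes): rejecting gives the seller an expected 0.5 × 150 = 75, so the buyer offers 75, keeping 75.
Round 1 (the seller proposes): rejecting gives the buyer an expected 0.5 × 75 = 37.5; the seller offers that and keeps 112.5.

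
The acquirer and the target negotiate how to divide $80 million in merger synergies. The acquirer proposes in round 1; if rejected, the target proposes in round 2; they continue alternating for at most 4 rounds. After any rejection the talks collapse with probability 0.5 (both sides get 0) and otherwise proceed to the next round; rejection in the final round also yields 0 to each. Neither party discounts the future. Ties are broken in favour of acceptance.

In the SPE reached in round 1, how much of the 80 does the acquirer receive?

By backward induction:
Round 4 (the target proposes): the acquirer will accept anything ≥ 0, so the target offers 0 and keeps 80.
Round 3 (the acquirer proposes): rejecting gives the target an expected 0.5 × 80 = 40. The acquirer offers 40 and keeps 80 − 40 = 40.
Round 2 (the target proposes): rejecting gives the acquirer an expected 0.5 × 40 = 20. The target offers 20 and keeps 80 − 20 = 60.
Round 1 (the acquirer proposes): rejecting gives the target an expected 0.5 × 60 = 30. The acquirer offers 30 and keeps 80 − 30 = 50.

50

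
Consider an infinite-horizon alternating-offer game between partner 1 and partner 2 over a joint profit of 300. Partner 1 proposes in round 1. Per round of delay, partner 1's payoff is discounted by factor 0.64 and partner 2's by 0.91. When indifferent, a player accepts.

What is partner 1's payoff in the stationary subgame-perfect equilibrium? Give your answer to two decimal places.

In a stationary SPE each proposer offers the other exactly their discounted continuation value.
If partner 1 keeps x when proposing and partner 2 keeps y when proposing, then x = 300 − 0.91y and y = 300 − 0.64x.
Solving: x = 300(1 − 0.91) / (1 − 0.64·0.91) = 27 / 0.4176 ≈ 64.6552.
Partner 2 gets 300 − 64.6552 ≈ 235.3448.

64.66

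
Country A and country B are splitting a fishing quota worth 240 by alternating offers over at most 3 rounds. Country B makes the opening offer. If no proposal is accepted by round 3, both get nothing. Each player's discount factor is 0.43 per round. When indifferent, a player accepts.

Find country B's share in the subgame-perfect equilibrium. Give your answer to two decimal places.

181.18

By backward induction:
Round 3 (country B proposes): country A will accept anything ≥ 0, so country B offers 0 and keeps 240.
Round 2 (country A proposes): country B can get 240 next round, worth 0.43 × 240 = 103.2 now, so country A offers 103.2, keeping 136.8.
Round 1 (country B proposes): country A can get 136.8 next round, worth 0.43 × 136.8 = 58.824 now; country B offers that and keeps 181.176.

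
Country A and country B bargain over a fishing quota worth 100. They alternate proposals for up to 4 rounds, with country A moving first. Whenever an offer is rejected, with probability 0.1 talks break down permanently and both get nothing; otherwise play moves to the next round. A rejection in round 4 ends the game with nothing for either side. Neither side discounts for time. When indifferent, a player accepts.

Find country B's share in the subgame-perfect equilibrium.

81.9

Round 4 (country B proposes): country A will accept anything ≥ 0, so country B offers 0 and keeps 100.
Round 3 (country A proposes): rejecting gives country B an expected 0.9 × 100 = 90. Country A offers 90 and keeps 100 − 90 = 10.
Round 2 (country B proposes): rejecting gives country A an expected 0.9 × 10 = 9; country B offers that and keeps 91.
Round 1 (country A proposes): rejecting gives country B an expected 0.9 × 91 = 81.9. Country A offers 81.9 and keeps 100 − 81.9 = 18.1.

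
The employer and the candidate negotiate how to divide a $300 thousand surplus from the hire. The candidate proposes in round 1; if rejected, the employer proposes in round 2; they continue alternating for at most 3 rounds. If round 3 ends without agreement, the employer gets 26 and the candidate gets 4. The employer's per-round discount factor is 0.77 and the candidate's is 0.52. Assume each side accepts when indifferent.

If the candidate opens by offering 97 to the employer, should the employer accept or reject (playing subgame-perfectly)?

Reject

Work out the employer's continuation value if the offer is rejected.
Round 3 (the candidate proposes): the employer gets 26 if talks fail, so the candidate offers 26 and keeps 274.
Round 2 (the employer proposes): the candidate can get 274 next round, worth 0.52 × 274 = 142.48 now. The employer offers 142.48 and keeps 300 − 142.48 = 157.52.
So by rejecting in round 1, the employer gets 157.52 next round, worth 0.77 × 157.52 = 121.2904 now.
Offer 97 < 121.2904, so the employer rejects.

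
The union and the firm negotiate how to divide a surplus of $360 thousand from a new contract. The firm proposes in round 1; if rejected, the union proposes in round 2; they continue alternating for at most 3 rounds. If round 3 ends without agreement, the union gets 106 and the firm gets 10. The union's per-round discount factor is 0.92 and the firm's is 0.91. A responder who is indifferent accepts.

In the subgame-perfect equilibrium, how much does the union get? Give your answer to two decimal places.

Round 3 (the firm proposes): the union gets 106 if talks fail, so the firm offers 106 and keeps 254.
Round 2 (the union proposes): the firm can get 254 next round, worth 0.91 × 254 = 231.14 now, so the union offers 231.14, keeping 128.86.
Round 1 (the firm proposes): the union can get 128.86 next round, worth 0.92 × 128.86 = 118.5512 now. The firm offers 118.5512 and keeps 360 − 118.5512 = 241.4488.

118.55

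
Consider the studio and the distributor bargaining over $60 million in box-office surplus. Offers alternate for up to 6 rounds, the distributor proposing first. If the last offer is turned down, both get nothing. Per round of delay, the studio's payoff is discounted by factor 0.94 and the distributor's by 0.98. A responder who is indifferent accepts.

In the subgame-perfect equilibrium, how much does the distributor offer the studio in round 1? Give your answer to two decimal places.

50.03

Round 6 (the studio proposes): the distributor will accept anything ≥ 0, so the studio offers 0 and keeps 60.
Round 5 (the distributor proposes): the studio can get 60 next round, worth 0.94 × 60 = 56.4 now; the distributor offers that and keeps 3.6.
Round 4 (the studio proposes): the distributor can get 3.6 next round, worth 0.98 × 3.6 = 3.528 now; the studio offers that and keeps 56.472.
Round 3 (the distributor proposes): the studio can get 56.472 next round, worth 0.94 × 56.472 = 53.08368 now; the distributor offers that and keeps 6.91632.
Round 2 (the studio proposes): the distributor can get 6.91632 next round, worth 0.98 × 6.91632 = 6.7779936 now, so the studio offers 6.7779936, keeping 53.2220064.
Round 1 (the distributor proposes): the studio can get 53.2220064 next round, worth 0.94 × 53.2220064 = 50.028686016 now; the distributor offers that and keeps 9.971313984.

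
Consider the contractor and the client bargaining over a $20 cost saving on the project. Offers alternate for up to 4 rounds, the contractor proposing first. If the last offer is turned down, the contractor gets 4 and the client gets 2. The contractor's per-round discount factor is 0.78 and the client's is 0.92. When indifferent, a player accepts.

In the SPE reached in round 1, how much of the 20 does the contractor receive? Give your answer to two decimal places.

5.39

Work backward from the last round.
Round 4 (the client proposes): the contractor gets 4 if talks fail, so the client offers 4 and keeps 16.
Round 3 (the contractor proposes): the client can get 16 next round, worth 0.92 × 16 = 14.72 now. The contractor offers 14.72 and keeps 20 − 14.72 = 5.28.
Round 2 (the client proposes): the contractor can get 5.28 next round, worth 0.78 × 5.28 = 4.1184 now; the client offers that and keeps 15.8816.
Round 1 (the contractor proposes): the client can get 15.8816 next round, worth 0.92 × 15.8816 = 14.611072 now. The contractor offers 14.611072 and keeps 20 − 14.611072 = 5.388928.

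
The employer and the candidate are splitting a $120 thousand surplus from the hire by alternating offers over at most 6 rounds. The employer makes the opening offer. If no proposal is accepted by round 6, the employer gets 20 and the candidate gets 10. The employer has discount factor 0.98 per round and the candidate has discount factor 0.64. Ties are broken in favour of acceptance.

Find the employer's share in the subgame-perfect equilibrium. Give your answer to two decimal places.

Round 6 (the candidate proposes): the employer gets 20 if talks fail, so the candidate offers 20 and keeps 100.
Round 5 (the employer proposes): the candidate can get 100 next round, worth 0.64 × 100 = 64 now; the employer offers that and keeps 56.
Round 4 (the candidate proposes): the employer can get 56 next round, worth 0.98 × 56 = 54.88 now; the candidate offers that and keeps 65.12.
Round 3 (the employer proposes): the candidate can get 65.12 next round, worth 0.64 × 65.12 = 41.6768 now. The employer offers 41.6768 and keeps 120 − 41.6768 = 78.3232.
Round 2 (the candidate proposes): the employer can get 78.3232 next round, worth 0.98 × 78.3232 = 76.756736 now. The candidate offers 76.756736 and keeps 120 − 76.756736 = 43.243264.
Round 1 (the employer proposes): the candidate can get 43.243264 next round, worth 0.64 × 43.243264 = 27.67568896 now; the employer offers that and keeps 92.32431104.

92.32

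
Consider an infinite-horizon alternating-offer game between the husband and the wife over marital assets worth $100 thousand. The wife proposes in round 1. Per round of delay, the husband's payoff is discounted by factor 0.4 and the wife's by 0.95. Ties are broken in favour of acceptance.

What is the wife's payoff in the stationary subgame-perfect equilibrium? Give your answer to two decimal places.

When the wife proposes, the husband accepts any offer worth at least 0.4 times what the husband would get by proposing next round; and vice versa.
This gives x = 100 − 0.4y and y = 100 − 0.95x, where x and y are each side's share when it proposes.
Hence (1 − 0.4·0.95)x = 100(1 − 0.4), i.e. 0.62·x = 60.
x ≈ 96.7742; the husband's share is 100 − x ≈ 3.2258.

96.77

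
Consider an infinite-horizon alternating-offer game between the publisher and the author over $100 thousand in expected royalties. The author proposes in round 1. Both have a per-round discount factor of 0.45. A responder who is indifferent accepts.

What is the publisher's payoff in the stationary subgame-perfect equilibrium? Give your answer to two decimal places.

In a stationary SPE each proposer offers the other exactly their discounted continuation value.
If the author keeps x when proposing and the publisher keeps y when proposing, then x = 100 − 0.45y and y = 100 − 0.45x.
Solving: x = 100(1 − 0.45) / (1 − 0.45·0.45) = 55 / 0.7975 ≈ 68.9655.
The publisher gets 100 − 68.9655 ≈ 31.0345.

31.03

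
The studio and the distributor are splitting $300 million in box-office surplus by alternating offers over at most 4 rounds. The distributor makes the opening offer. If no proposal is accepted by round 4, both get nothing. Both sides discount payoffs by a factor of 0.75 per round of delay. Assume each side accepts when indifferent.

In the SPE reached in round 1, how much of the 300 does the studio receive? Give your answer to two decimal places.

Round 4 (the studio proposes): rejection yields 0 for the distributor; the studio offers 0 and keeps 300.
Round 3 (the distributor proposes): the studio can get 300 next round, worth 0.75 × 300 = 225 now, so the distributor offers 225, keeping 75.
Round 2 (the studio proposes): the distributor can get 75 next round, worth 0.75 × 75 = 56.25 now, so the studio offers 56.25, keeping 243.75.
Round 1 (the distributor proposes): the studio can get 243.75 next round, worth 0.75 × 243.75 = 182.8125 now, so the distributor offers 182.8125, keeping 117.1875.

182.81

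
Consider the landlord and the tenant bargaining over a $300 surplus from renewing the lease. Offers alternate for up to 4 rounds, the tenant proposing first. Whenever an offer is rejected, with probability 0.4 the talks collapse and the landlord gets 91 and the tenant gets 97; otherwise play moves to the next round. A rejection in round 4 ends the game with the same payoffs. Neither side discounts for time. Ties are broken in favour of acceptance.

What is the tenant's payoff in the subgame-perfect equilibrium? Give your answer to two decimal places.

157.93

Round 4 (the landlord proposes): the tenant gets 97 if talks fail, so the landlord offers 97 and keeps 203.
Round 3 (the tenant proposes): rejecting gives the landlord an expected 0.6 × 203 + 0.4 × 91 = 158.2; the tenant offers that and keeps 141.8.
Round 2 (the landlord proposes): rejecting gives the tenant an expected 0.6 × 141.8 + 0.4 × 97 = 123.88; the landlord offers that and keeps 176.12.
Round 1 (the tenant proposes): rejecting gives the landlord an expected 0.6 × 176.12 + 0.4 × 91 = 142.072; the tenant offers that and keeps 157.928.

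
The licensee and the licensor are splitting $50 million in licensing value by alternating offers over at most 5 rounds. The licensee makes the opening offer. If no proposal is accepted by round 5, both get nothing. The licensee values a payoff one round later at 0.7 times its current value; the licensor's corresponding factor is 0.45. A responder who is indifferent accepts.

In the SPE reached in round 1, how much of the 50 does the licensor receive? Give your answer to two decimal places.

Work backward from the last round.
Round 5 (the licensee proposes): the licensor will accept anything ≥ 0, so the licensee offers 0 and keeps 50.
Round 4 (the licensor proposes): the licensee can get 50 next round, worth 0.7 × 50 = 35 now; the licensor offers that and keeps 15.
Round 3 (the licensee proposes): the licensor can get 15 next round, worth 0.45 × 15 = 6.75 now, so the licensee offers 6.75, keeping 43.25.
Round 2 (the licensor proposes): the licensee can get 43.25 next round, worth 0.7 × 43.25 = 30.275 now; the licensor offers that and keeps 19.725.
Round 1 (the licensee proposes): the licensor can get 19.725 next round, worth 0.45 × 19.725 = 8.87625 now, so the licensee offers 8.87625, keeping 41.12375.

8.88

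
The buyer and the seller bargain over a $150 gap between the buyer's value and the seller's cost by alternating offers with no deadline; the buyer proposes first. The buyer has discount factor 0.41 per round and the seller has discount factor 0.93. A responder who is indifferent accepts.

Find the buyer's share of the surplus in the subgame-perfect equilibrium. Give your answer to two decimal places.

16.97

Let x be the buyer's share when the buyer proposes and y be the seller's share when the seller proposes.
The seller accepts iff offered ≥ 0.93·y, so x = 150 − 0.93y. Symmetrically y = 150 − 0.41x.
Substituting: x = 150 − 0.93(150 − 0.41x), giving x(1 − 0.41·0.93) = 150(1 − 0.93).
So x = 150 × 0.07 / 0.6187 ≈ 16.9711, and the seller receives 150 − x ≈ 133.0289.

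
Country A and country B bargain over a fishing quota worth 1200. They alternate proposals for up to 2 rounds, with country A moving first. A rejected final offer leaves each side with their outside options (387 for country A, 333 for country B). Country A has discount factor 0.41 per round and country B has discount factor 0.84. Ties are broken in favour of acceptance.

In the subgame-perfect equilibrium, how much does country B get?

Round 2 (country B proposes): country A gets 387 if talks fail, so country B offers 387 and keeps 813.
Round 1 (country A proposes): country B can get 813 next round, worth 0.84 × 813 = 682.92 now, so country A offers 682.92, keeping 517.08.

682.92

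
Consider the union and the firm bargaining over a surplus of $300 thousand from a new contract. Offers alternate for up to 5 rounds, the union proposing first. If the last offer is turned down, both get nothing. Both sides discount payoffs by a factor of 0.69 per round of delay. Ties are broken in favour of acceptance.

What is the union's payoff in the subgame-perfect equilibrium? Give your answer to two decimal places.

By backward induction:
Round 5 (the union proposes): rejection yields 0 for the firm; the union offers 0 and keeps 300.
Round 4 (the firm proposes): the union can get 300 next round, worth 0.69 × 300 = 207 now; the firm offers that and keeps 93.
Round 3 (the union proposes): the firm can get 93 next round, worth 0.69 × 93 = 64.17 now. The union offers 64.17 and keeps 300 − 64.17 = 235.83.
Round 2 (the firm proposes): the union can get 235.83 next round, worth 0.69 × 235.83 = 162.7227 now, so the firm offers 162.7227, keeping 137.2773.
Round 1 (the union proposes): the firm can get 137.2773 next round, worth 0.69 × 137.2773 = 94.721337 now. The union offers 94.721337 and keeps 300 − 94.721337 = 205.278663.

205.28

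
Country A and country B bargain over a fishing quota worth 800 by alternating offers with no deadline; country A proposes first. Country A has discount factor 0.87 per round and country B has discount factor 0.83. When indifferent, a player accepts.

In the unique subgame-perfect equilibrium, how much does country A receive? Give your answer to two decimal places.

When country A proposes, country B accepts any offer worth at least 0.83 times what country B would get by proposing next round; and vice versa.
This gives x = 800 − 0.83y and y = 800 − 0.87x, where x and y are each side's share when it proposes.
Hence (1 − 0.83·0.87)x = 800(1 − 0.83), i.e. 0.2779·x = 136.
x ≈ 489.3847; country B's share is 800 − x ≈ 310.6153.

489.38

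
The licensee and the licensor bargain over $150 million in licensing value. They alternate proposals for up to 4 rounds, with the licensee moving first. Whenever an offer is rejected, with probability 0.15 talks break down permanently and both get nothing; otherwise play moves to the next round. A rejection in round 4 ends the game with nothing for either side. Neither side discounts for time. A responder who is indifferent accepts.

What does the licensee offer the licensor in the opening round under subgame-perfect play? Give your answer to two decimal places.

By backward induction:
Round 4 (the licensor proposes): the licensee will accept anything ≥ 0, so the licensor offers 0 and keeps 150.
Round 3 (the licensee proposes): rejecting gives the licensor an expected 0.85 × 150 = 127.5, so the licensee offers 127.5, keeping 22.5.
Round 2 (the licensor proposes): rejecting gives the licensee an expected 0.85 × 22.5 = 19.125. The licensor offers 19.125 and keeps 150 − 19.125 = 130.875.
Round 1 (the licensee proposes): rejecting gives the licensor an expected 0.85 × 130.875 = 111.24375. The licensee offers 111.24375 and keeps 150 − 111.24375 = 38.75625.

111.24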